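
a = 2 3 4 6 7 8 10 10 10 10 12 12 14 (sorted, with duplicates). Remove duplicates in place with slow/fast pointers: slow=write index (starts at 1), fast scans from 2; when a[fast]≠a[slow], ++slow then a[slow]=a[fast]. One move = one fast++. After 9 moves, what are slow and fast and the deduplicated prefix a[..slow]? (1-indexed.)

(s=1,f=2) a[fast]=3≠a[slow]=2 write a[2]=3 → slow++,fast++
(s=2,f=3) a[fast]=4≠a[slow]=3 write a[3]=4 → slow++,fast++
(s=3,f=4) a[fast]=6≠a[slow]=4 write a[4]=6 → slow++,fast++
(s=4,f=5) a[fast]=7≠a[slow]=6 write a[5]=7 → slow++,fast++
(s=5,f=6) a[fast]=8≠a[slow]=7 write a[6]=8 → slow++,fast++
(s=6,f=7) a[fast]=10≠a[slow]=8 write a[7]=10 → slow++,fast++
(s=7,f=8) a[fast]=10=a[slow] dup → fast++
(s=7,f=9) a[fast]=10=a[slow] dup → fast++
(s=7,f=10) a[fast]=10=a[slow] dup → fast++

slow=7, fast=11, prefix=[2, 3, 4, 6, 7, 8, 10]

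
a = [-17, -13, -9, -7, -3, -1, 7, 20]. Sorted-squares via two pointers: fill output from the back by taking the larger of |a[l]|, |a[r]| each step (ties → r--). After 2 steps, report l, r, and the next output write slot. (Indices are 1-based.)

l=1 r=8: |-17|<=|20| out[8]=400, r--
l=1 r=7: |-17|>|7| out[7]=289, l++

l=2, r=7, next write slot=6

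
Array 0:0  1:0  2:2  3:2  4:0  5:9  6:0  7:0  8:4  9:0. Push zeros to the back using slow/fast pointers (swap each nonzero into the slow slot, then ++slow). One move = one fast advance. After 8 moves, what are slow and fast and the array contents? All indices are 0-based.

(s=0,f=0) a[fast]=0 → fast++
(s=0,f=1) a[fast]=0 → fast++
(s=0,f=2) a[fast]=2≠0 swap→a[0]=2 → slow++,fast++
(s=1,f=3) a[fast]=2≠0 swap→a[1]=2 → slow++,fast++
(s=2,f=4) a[fast]=0 → fast++
(s=2,f=5) a[fast]=9≠0 swap→a[2]=9 → slow++,fast++
(s=3,f=6) a[fast]=0 → fast++
(s=3,f=7) a[fast]=0 → fast++

slow=3, fast=8, a=[2, 2, 9, 0, 0, 0, 0, 0, 4, 0]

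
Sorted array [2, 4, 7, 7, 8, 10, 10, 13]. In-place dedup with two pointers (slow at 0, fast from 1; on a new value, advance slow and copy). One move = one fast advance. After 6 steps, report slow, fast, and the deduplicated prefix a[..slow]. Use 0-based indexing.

slow=4, fast=7, prefix=[2, 4, 7, 8, 10]

(s=0,f=1) a[fast]=4≠a[slow]=2 write a[1]=4 → slow++,fast++
(s=1,f=2) a[fast]=7≠a[slow]=4 write a[2]=7 → slow++,fast++
(s=2,f=3) a[fast]=7=a[slow] dup → fast++
(s=2,f=4) a[fast]=8≠a[slow]=7 write a[3]=8 → slow++,fast++
(s=3,f=5) a[fast]=10≠a[slow]=8 write a[4]=10 → slow++,fast++
(s=4,f=6) a[fast]=10=a[slow] dup → fast++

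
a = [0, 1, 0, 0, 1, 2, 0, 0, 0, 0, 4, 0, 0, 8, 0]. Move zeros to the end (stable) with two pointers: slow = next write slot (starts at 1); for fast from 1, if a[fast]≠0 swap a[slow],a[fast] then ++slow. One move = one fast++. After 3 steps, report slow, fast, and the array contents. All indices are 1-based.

slow=2, fast=4, a=[1, 0, 0, 0, 1, 2, 0, 0, 0, 0, 4, 0, 0, 8, 0]

(s=1,f=1) a[fast]=0 → fast++
(s=1,f=2) a[fast]=1≠0 swap→a[1]=1 → slow++,fast++
(s=2,f=3) a[fast]=0 → fast++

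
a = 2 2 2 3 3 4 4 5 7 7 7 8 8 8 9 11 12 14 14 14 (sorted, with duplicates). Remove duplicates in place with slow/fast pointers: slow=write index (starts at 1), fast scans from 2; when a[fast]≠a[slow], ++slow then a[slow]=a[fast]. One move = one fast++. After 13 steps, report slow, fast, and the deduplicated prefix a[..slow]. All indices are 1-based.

slow=6, fast=15, prefix=[2, 3, 4, 5, 7, 8]

(s=1,f=2) a[fast]=2=a[slow] dup → fast++
(s=1,f=3) a[fast]=2=a[slow] dup → fast++
(s=1,f=4) a[fast]=3≠a[slow]=2 write a[2]=3 → slow++,fast++
(s=2,f=5) a[fast]=3=a[slow] dup → fast++
(s=2,f=6) a[fast]=4≠a[slow]=3 write a[3]=4 → slow++,fast++
(s=3,f=7) a[fast]=4=a[slow] dup → fast++
(s=3,f=8) a[fast]=5≠a[slow]=4 write a[4]=5 → slow++,fast++
(s=4,f=9) a[fast]=7≠a[slow]=5 write a[5]=7 → slow++,fast++
(s=5,f=10) a[fast]=7=a[slow] dup → fast++
(s=5,f=11) a[fast]=7=a[slow] dup → fast++
(s=5,f=12) a[fast]=8≠a[slow]=7 write a[6]=8 → slow++,fast++
(s=6,f=13) a[fast]=8=a[slow] dup → fast++
(s=6,f=14) a[fast]=8=a[slow] dup → fast++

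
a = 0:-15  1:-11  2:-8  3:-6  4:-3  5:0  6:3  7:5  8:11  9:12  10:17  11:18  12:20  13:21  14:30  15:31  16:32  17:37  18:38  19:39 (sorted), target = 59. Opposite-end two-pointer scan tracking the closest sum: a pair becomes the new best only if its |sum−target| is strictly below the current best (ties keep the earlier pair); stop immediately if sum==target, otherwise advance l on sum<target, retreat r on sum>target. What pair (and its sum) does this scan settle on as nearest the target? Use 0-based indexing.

pair (20, 39) with sum 59 (|Δ|=0)

l=0 r=19: -15+39=24 d=35 *, l++
l=1 r=19: -11+39=28 d=31 *, l++
l=2 r=19: -8+39=31 d=28 *, l++
l=3 r=19: -6+39=33 d=26 *, l++
l=4 r=19: -3+39=36 d=23 *, l++
l=5 r=19: 0+39=39 d=20 *, l++
l=6 r=19: 3+39=42 d=17 *, l++
l=7 r=19: 5+39=44 d=15 *, l++
l=8 r=19: 11+39=50 d=9 *, l++
l=9 r=19: 12+39=51 d=8 *, l++
l=10 r=19: 17+39=56 d=3 *, l++
l=11 r=19: 18+39=57 d=2 *, l++
l=12 r=19: 20+39=59 d=0 *, stop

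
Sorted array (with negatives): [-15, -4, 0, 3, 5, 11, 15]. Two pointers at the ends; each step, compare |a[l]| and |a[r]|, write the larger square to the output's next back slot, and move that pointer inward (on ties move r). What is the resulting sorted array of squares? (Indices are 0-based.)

[0, 9, 16, 25, 121, 225, 225]

l=0 r=6: |-15|<=|15| out[6]=225, r--
l=0 r=5: |-15|>|11| out[5]=225, l++
l=1 r=5: |-4|<=|11| out[4]=121, r--
l=1 r=4: |-4|<=|5| out[3]=25, r--
l=1 r=3: |-4|>|3| out[2]=16, l++
l=2 r=3: |0|<=|3| out[1]=9, r--
l=2 r=2: |0|<=|0| out[0]=0, r--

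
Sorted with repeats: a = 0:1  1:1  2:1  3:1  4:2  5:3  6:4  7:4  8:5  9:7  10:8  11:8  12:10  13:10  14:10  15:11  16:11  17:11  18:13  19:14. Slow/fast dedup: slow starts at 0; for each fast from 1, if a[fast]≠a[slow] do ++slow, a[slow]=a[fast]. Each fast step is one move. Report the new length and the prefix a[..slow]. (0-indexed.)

(s=0,f=1) a[fast]=1=a[slow] dup → fast++
(s=0,f=2) a[fast]=1=a[slow] dup → fast++
(s=0,f=3) a[fast]=1=a[slow] dup → fast++
(s=0,f=4) a[fast]=2≠a[slow]=1 write a[1]=2 → slow++,fast++
(s=1,f=5) a[fast]=3≠a[slow]=2 write a[2]=3 → slow++,fast++
(s=2,f=6) a[fast]=4≠a[slow]=3 write a[3]=4 → slow++,fast++
(s=3,f=7) a[fast]=4=a[slow] dup → fast++
(s=3,f=8) a[fast]=5≠a[slow]=4 write a[4]=5 → slow++,fast++
(s=4,f=9) a[fast]=7≠a[slow]=5 write a[5]=7 → slow++,fast++
(s=5,f=10) a[fast]=8≠a[slow]=7 write a[6]=8 → slow++,fast++
(s=6,f=11) a[fast]=8=a[slow] dup → fast++
(s=6,f=12) a[fast]=10≠a[slow]=8 write a[7]=10 → slow++,fast++
(s=7,f=13) a[fast]=10=a[slow] dup → fast++
(s=7,f=14) a[fast]=10=a[slow] dup → fast++
(s=7,f=15) a[fast]=11≠a[slow]=10 write a[8]=11 → slow++,fast++
(s=8,f=16) a[fast]=11=a[slow] dup → fast++
(s=8,f=17) a[fast]=11=a[slow] dup → fast++
(s=8,f=18) a[fast]=13≠a[slow]=11 write a[9]=13 → slow++,fast++
(s=9,f=19) a[fast]=14≠a[slow]=13 write a[10]=14 → slow++,fast++

length 11; prefix = [1, 2, 3, 4, 5, 7, 8, 10, 11, 13, 14]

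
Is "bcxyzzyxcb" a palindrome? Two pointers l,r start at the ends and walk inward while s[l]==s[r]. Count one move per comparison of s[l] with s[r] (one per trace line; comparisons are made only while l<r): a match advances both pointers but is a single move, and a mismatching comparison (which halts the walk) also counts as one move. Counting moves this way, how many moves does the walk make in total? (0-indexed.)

[0,9] 'b'=='b' → l++,r--
[1,8] 'c'=='c' → l++,r--
[2,7] 'x'=='x' → l++,r--
[3,6] 'y'=='y' → l++,r--
[4,5] 'z'=='z' → l++,r--

5 moves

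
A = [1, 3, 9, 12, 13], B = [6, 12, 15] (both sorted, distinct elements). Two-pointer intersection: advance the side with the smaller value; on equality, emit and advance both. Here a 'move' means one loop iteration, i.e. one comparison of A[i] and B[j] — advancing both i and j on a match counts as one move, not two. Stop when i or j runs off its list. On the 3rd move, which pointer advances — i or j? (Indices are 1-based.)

j

i=1 j=1: 1<6, i++
i=2 j=1: 3<6, i++
i=3 j=1: 9>6, j++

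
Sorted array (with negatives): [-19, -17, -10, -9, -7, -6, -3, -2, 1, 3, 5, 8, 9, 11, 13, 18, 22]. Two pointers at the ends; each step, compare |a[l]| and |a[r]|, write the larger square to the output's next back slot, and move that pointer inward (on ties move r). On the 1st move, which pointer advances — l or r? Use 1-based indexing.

[1,17] |-19|<=|22| out[17]=484 → r--

r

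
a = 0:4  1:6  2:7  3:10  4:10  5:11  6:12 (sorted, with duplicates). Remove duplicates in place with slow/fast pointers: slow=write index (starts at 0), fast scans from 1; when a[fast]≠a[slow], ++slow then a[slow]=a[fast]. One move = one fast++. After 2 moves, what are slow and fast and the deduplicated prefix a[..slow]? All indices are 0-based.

slow=0 fast=1: a[fast]=6≠a[slow]=4 write a[1]=6, slow++,fast++
slow=1 fast=2: a[fast]=7≠a[slow]=6 write a[2]=7, slow++,fast++

slow=2, fast=3, prefix=[4, 6, 7]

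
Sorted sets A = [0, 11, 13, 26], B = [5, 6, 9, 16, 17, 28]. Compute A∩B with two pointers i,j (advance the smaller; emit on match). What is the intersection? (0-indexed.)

intersection = []

i=0 j=0: 0<5, i++
i=1 j=0: 11>5, j++
i=1 j=1: 11>6, j++
i=1 j=2: 11>9, j++
i=1 j=3: 11<16, i++
i=2 j=3: 13<16, i++
i=3 j=3: 26>16, j++
i=3 j=4: 26>17, j++
i=3 j=5: 26<28, i++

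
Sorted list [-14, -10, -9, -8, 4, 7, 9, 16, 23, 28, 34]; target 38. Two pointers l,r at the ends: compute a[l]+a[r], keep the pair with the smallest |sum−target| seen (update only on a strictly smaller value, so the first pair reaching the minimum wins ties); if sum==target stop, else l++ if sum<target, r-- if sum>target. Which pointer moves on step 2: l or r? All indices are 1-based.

l

[1,11] -14+34=20 d=18 * → l++
[2,11] -10+34=24 d=14 * → l++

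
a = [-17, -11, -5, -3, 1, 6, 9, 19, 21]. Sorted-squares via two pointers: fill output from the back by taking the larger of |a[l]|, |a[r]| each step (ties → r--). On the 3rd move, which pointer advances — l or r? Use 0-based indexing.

l

l=0 r=8: |-17|<=|21| out[8]=441, r--
l=0 r=7: |-17|<=|19| out[7]=361, r--
l=0 r=6: |-17|>|9| out[6]=289, l++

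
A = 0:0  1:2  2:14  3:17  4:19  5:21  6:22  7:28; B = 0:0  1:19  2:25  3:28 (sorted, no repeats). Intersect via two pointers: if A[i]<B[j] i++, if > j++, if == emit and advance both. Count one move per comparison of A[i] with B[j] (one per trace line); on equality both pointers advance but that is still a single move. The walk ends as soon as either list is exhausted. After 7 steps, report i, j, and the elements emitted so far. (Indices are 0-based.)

[i=0,j=0] 0==0 emit → i++,j++
[i=1,j=1] 2<19 → i++
[i=2,j=1] 14<19 → i++
[i=3,j=1] 17<19 → i++
[i=4,j=1] 19==19 emit → i++,j++
[i=5,j=2] 21<25 → i++
[i=6,j=2] 22<25 → i++

i=7, j=2, emitted=[0, 19]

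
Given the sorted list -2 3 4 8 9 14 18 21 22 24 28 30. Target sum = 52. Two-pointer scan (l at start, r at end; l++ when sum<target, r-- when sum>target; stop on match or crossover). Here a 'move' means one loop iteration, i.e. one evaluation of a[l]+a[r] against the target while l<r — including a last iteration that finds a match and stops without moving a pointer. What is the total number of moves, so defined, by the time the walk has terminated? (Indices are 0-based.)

9 moves

[0,11] -2+30=28 <52 → l++
[1,11] 3+30=33 <52 → l++
[2,11] 4+30=34 <52 → l++
[3,11] 8+30=38 <52 → l++
[4,11] 9+30=39 <52 → l++
[5,11] 14+30=44 <52 → l++
[6,11] 18+30=48 <52 → l++
[7,11] 21+30=51 <52 → l++
[8,11] 22+30=52 → found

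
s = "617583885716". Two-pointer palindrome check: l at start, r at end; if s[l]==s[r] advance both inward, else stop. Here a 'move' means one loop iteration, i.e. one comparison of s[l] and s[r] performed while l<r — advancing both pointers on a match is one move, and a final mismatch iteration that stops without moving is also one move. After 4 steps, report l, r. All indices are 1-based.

[1,12] '6'=='6' → l++,r--
[2,11] '1'=='1' → l++,r--
[3,10] '7'=='7' → l++,r--
[4,9] '5'=='5' → l++,r--

l=5, r=8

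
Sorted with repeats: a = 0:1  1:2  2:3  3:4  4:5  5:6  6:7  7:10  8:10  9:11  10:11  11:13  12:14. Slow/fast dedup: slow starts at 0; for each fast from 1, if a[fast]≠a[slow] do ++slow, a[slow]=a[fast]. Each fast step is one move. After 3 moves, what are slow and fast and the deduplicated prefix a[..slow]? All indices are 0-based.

(s=0,f=1) a[fast]=2≠a[slow]=1 write a[1]=2 → slow++,fast++
(s=1,f=2) a[fast]=3≠a[slow]=2 write a[2]=3 → slow++,fast++
(s=2,f=3) a[fast]=4≠a[slow]=3 write a[3]=4 → slow++,fast++

slow=3, fast=4, prefix=[1, 2, 3, 4]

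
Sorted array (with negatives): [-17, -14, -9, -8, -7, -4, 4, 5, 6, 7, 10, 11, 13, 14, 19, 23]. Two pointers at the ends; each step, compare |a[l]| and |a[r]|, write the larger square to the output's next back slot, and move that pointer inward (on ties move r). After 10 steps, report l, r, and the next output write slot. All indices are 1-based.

l=1 r=16: |-17|<=|23| out[16]=529, r--
l=1 r=15: |-17|<=|19| out[15]=361, r--
l=1 r=14: |-17|>|14| out[14]=289, l++
l=2 r=14: |-14|<=|14| out[13]=196, r--
l=2 r=13: |-14|>|13| out[12]=196, l++
l=3 r=13: |-9|<=|13| out[11]=169, r--
l=3 r=12: |-9|<=|11| out[10]=121, r--
l=3 r=11: |-9|<=|10| out[9]=100, r--
l=3 r=10: |-9|>|7| out[8]=81, l++
l=4 r=10: |-8|>|7| out[7]=64, l++

l=5, r=10, next write slot=6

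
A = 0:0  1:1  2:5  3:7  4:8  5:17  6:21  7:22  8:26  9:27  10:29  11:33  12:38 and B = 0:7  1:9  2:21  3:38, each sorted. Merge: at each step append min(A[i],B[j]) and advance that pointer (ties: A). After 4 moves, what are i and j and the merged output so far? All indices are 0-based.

i=4, j=0, merged so far=[0, 1, 5, 7]

[i=0,j=0] A[i]=0<=B[j]=7 take 0 → i++
[i=1,j=0] A[i]=1<=B[j]=7 take 1 → i++
[i=2,j=0] A[i]=5<=B[j]=7 take 5 → i++
[i=3,j=0] A[i]=7<=B[j]=7 take 7 → i++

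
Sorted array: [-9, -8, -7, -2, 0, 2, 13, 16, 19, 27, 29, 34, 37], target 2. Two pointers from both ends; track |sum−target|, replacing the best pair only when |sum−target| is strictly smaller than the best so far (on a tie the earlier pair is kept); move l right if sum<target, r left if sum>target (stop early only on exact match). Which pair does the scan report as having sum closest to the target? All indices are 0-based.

pair (0, 2) with sum 2 (|Δ|=0)

l=0 r=12: -9+37=28 d=26 *, r--
l=0 r=11: -9+34=25 d=23 *, r--
l=0 r=10: -9+29=20 d=18 *, r--
l=0 r=9: -9+27=18 d=16 *, r--
l=0 r=8: -9+19=10 d=8 *, r--
l=0 r=7: -9+16=7 d=5 *, r--
l=0 r=6: -9+13=4 d=2 *, r--
l=0 r=5: -9+2=-7 d=9, l++
l=1 r=5: -8+2=-6 d=8, l++
l=2 r=5: -7+2=-5 d=7, l++
l=3 r=5: -2+2=0 d=2, l++
l=4 r=5: 0+2=2 d=0 *, stop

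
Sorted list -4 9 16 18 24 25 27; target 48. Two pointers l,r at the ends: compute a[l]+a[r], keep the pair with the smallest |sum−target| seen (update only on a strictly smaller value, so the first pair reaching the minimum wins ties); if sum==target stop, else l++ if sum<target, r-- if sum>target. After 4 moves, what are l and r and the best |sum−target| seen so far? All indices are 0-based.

l=4, r=6, best |Δ|=3

[0,6] -4+27=23 d=25 * → l++
[1,6] 9+27=36 d=12 * → l++
[2,6] 16+27=43 d=5 * → l++
[3,6] 18+27=45 d=3 * → l++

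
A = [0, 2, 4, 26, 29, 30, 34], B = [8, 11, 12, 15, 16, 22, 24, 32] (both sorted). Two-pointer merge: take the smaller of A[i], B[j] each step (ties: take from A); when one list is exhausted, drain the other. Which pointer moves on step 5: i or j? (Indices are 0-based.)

i=0 j=0: A[i]=0<=B[j]=8 take 0, i++
i=1 j=0: A[i]=2<=B[j]=8 take 2, i++
i=2 j=0: A[i]=4<=B[j]=8 take 4, i++
i=3 j=0: A[i]=26>B[j]=8 take 8, j++
i=3 j=1: A[i]=26>B[j]=11 take 11, j++

j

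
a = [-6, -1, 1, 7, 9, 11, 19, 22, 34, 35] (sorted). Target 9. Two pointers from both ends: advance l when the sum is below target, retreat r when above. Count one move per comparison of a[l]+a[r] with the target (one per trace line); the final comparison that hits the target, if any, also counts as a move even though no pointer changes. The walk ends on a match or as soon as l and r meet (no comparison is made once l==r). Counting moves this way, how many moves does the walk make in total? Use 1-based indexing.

9 moves

[1,10] -6+35=29 >9 → r--
[1,9] -6+34=28 >9 → r--
[1,8] -6+22=16 >9 → r--
[1,7] -6+19=13 >9 → r--
[1,6] -6+11=5 <9 → l++
[2,6] -1+11=10 >9 → r--
[2,5] -1+9=8 <9 → l++
[3,5] 1+9=10 >9 → r--
[3,4] 1+7=8 <9 → l++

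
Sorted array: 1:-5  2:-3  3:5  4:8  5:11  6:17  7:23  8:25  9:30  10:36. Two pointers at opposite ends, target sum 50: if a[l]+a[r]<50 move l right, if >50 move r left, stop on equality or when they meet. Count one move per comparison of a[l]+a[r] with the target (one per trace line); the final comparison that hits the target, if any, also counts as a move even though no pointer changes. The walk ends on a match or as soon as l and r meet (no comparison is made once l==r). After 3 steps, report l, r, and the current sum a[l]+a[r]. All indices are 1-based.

l=1 r=10: -5+36=31 <50, l++
l=2 r=10: -3+36=33 <50, l++
l=3 r=10: 5+36=41 <50, l++

l=4, r=10, sum=44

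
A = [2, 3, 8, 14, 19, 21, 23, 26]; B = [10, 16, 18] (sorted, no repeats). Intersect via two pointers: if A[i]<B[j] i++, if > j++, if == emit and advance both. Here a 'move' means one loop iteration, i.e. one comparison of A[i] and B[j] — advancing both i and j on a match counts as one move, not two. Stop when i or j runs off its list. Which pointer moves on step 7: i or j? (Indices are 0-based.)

[i=0,j=0] 2<10 → i++
[i=1,j=0] 3<10 → i++
[i=2,j=0] 8<10 → i++
[i=3,j=0] 14>10 → j++
[i=3,j=1] 14<16 → i++
[i=4,j=1] 19>16 → j++
[i=4,j=2] 19>18 → j++

j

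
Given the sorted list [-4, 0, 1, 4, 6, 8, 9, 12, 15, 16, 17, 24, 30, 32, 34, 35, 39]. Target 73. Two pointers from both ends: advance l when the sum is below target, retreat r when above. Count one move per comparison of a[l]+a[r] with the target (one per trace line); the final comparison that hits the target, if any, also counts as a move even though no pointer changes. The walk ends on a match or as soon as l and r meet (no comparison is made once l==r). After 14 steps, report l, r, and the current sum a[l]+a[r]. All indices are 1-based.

l=1 r=17: -4+39=35 <73, l++
l=2 r=17: 0+39=39 <73, l++
l=3 r=17: 1+39=40 <73, l++
l=4 r=17: 4+39=43 <73, l++
l=5 r=17: 6+39=45 <73, l++
l=6 r=17: 8+39=47 <73, l++
l=7 r=17: 9+39=48 <73, l++
l=8 r=17: 12+39=51 <73, l++
l=9 r=17: 15+39=54 <73, l++
l=10 r=17: 16+39=55 <73, l++
l=11 r=17: 17+39=56 <73, l++
l=12 r=17: 24+39=63 <73, l++
l=13 r=17: 30+39=69 <73, l++
l=14 r=17: 32+39=71 <73, l++

l=15, r=17, sum=73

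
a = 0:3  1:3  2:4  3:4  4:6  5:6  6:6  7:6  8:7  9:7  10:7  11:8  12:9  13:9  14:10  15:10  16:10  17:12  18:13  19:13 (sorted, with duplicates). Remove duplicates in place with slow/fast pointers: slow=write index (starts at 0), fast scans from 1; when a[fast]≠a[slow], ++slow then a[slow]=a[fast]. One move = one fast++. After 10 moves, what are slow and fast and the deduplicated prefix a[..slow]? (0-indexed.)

slow=0 fast=1: a[fast]=3=a[slow] dup, fast++
slow=0 fast=2: a[fast]=4≠a[slow]=3 write a[1]=4, slow++,fast++
slow=1 fast=3: a[fast]=4=a[slow] dup, fast++
slow=1 fast=4: a[fast]=6≠a[slow]=4 write a[2]=6, slow++,fast++
slow=2 fast=5: a[fast]=6=a[slow] dup, fast++
slow=2 fast=6: a[fast]=6=a[slow] dup, fast++
slow=2 fast=7: a[fast]=6=a[slow] dup, fast++
slow=2 fast=8: a[fast]=7≠a[slow]=6 write a[3]=7, slow++,fast++
slow=3 fast=9: a[fast]=7=a[slow] dup, fast++
slow=3 fast=10: a[fast]=7=a[slow] dup, fast++

slow=3, fast=11, prefix=[3, 4, 6, 7]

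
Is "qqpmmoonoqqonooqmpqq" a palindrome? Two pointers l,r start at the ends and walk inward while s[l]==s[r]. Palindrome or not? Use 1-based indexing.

not a palindrome (mismatch at 5,16)

[1,20] 'q'=='q' → l++,r--
[2,19] 'q'=='q' → l++,r--
[3,18] 'p'=='p' → l++,r--
[4,17] 'm'=='m' → l++,r--
[5,16] 'm'!='q' → stop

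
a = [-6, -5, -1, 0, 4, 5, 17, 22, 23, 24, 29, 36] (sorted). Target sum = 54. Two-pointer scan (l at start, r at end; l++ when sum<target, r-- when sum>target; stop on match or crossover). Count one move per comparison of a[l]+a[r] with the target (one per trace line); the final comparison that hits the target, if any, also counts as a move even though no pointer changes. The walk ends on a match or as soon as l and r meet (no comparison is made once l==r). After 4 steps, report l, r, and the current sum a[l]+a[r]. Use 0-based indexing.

l=4, r=11, sum=40

[0,11] -6+36=30 <54 → l++
[1,11] -5+36=31 <54 → l++
[2,11] -1+36=35 <54 → l++
[3,11] 0+36=36 <54 → l++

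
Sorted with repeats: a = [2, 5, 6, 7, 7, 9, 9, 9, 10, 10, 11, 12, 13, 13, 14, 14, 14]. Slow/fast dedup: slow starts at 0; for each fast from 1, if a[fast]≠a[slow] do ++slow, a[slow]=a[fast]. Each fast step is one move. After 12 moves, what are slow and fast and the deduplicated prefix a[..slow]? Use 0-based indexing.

(s=0,f=1) a[fast]=5≠a[slow]=2 write a[1]=5 → slow++,fast++
(s=1,f=2) a[fast]=6≠a[slow]=5 write a[2]=6 → slow++,fast++
(s=2,f=3) a[fast]=7≠a[slow]=6 write a[3]=7 → slow++,fast++
(s=3,f=4) a[fast]=7=a[slow] dup → fast++
(s=3,f=5) a[fast]=9≠a[slow]=7 write a[4]=9 → slow++,fast++
(s=4,f=6) a[fast]=9=a[slow] dup → fast++
(s=4,f=7) a[fast]=9=a[slow] dup → fast++
(s=4,f=8) a[fast]=10≠a[slow]=9 write a[5]=10 → slow++,fast++
(s=5,f=9) a[fast]=10=a[slow] dup → fast++
(s=5,f=10) a[fast]=11≠a[slow]=10 write a[6]=11 → slow++,fast++
(s=6,f=11) a[fast]=12≠a[slow]=11 write a[7]=12 → slow++,fast++
(s=7,f=12) a[fast]=13≠a[slow]=12 write a[8]=13 → slow++,fast++

slow=8, fast=13, prefix=[2, 5, 6, 7, 9, 10, 11, 12, 13]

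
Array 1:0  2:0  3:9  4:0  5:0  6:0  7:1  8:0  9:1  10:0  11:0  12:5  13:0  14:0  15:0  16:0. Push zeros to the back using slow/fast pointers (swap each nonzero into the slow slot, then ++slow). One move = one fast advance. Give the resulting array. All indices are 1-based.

slow=1 fast=1: a[fast]=0, fast++
slow=1 fast=2: a[fast]=0, fast++
slow=1 fast=3: a[fast]=9≠0 swap→a[1]=9, slow++,fast++
slow=2 fast=4: a[fast]=0, fast++
slow=2 fast=5: a[fast]=0, fast++
slow=2 fast=6: a[fast]=0, fast++
slow=2 fast=7: a[fast]=1≠0 swap→a[2]=1, slow++,fast++
slow=3 fast=8: a[fast]=0, fast++
slow=3 fast=9: a[fast]=1≠0 swap→a[3]=1, slow++,fast++
slow=4 fast=10: a[fast]=0, fast++
slow=4 fast=11: a[fast]=0, fast++
slow=4 fast=12: a[fast]=5≠0 swap→a[4]=5, slow++,fast++
slow=5 fast=13: a[fast]=0, fast++
slow=5 fast=14: a[fast]=0, fast++
slow=5 fast=15: a[fast]=0, fast++
slow=5 fast=16: a[fast]=0, fast++

[9, 1, 1, 5, 0, 0, 0, 0, 0, 0, 0, 0, 0, 0, 0, 0]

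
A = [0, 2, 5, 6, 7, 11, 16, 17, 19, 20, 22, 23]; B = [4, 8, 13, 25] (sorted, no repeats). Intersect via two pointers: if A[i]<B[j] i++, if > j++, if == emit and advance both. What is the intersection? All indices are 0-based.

i=0 j=0: 0<4, i++
i=1 j=0: 2<4, i++
i=2 j=0: 5>4, j++
i=2 j=1: 5<8, i++
i=3 j=1: 6<8, i++
i=4 j=1: 7<8, i++
i=5 j=1: 11>8, j++
i=5 j=2: 11<13, i++
i=6 j=2: 16>13, j++
i=6 j=3: 16<25, i++
i=7 j=3: 17<25, i++
i=8 j=3: 19<25, i++
i=9 j=3: 20<25, i++
i=10 j=3: 22<25, i++
i=11 j=3: 23<25, i++

intersection = []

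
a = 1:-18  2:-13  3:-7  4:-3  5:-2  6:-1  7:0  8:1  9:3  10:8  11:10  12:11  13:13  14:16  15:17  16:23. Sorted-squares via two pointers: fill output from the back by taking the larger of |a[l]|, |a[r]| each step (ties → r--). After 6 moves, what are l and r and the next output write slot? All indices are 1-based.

l=3, r=12, next write slot=10

l=1 r=16: |-18|<=|23| out[16]=529, r--
l=1 r=15: |-18|>|17| out[15]=324, l++
l=2 r=15: |-13|<=|17| out[14]=289, r--
l=2 r=14: |-13|<=|16| out[13]=256, r--
l=2 r=13: |-13|<=|13| out[12]=169, r--
l=2 r=12: |-13|>|11| out[11]=169, l++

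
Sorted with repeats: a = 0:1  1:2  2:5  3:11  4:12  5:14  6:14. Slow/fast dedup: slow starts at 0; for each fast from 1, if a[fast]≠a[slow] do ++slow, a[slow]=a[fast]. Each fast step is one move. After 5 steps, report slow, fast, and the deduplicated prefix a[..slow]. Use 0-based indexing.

(s=0,f=1) a[fast]=2≠a[slow]=1 write a[1]=2 → slow++,fast++
(s=1,f=2) a[fast]=5≠a[slow]=2 write a[2]=5 → slow++,fast++
(s=2,f=3) a[fast]=11≠a[slow]=5 write a[3]=11 → slow++,fast++
(s=3,f=4) a[fast]=12≠a[slow]=11 write a[4]=12 → slow++,fast++
(s=4,f=5) a[fast]=14≠a[slow]=12 write a[5]=14 → slow++,fast++

slow=5, fast=6, prefix=[1, 2, 5, 11, 12, 14]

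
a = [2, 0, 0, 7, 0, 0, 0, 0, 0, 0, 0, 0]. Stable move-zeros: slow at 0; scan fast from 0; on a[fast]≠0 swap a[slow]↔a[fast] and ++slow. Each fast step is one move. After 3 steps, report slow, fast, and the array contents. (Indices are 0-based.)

slow=0 fast=0: a[fast]=2≠0 swap→a[0]=2, slow++,fast++
slow=1 fast=1: a[fast]=0, fast++
slow=1 fast=2: a[fast]=0, fast++

slow=1, fast=3, a=[2, 0, 0, 7, 0, 0, 0, 0, 0, 0, 0, 0]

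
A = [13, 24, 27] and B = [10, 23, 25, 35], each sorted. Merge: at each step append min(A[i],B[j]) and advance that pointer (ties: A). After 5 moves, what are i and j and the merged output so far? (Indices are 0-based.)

i=2, j=3, merged so far=[10, 13, 23, 24, 25]

i=0 j=0: A[i]=13>B[j]=10 take 10, j++
i=0 j=1: A[i]=13<=B[j]=23 take 13, i++
i=1 j=1: A[i]=24>B[j]=23 take 23, j++
i=1 j=2: A[i]=24<=B[j]=25 take 24, i++
i=2 j=2: A[i]=27>B[j]=25 take 25, j++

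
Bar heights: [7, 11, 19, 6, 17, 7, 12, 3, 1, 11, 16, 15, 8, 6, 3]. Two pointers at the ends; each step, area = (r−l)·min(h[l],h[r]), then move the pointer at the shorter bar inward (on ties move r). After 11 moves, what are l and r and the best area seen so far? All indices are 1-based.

[1,15] min(7,3)*14=42 best=42 * → r--
[1,14] min(7,6)*13=78 best=78 * → r--
[1,13] min(7,8)*12=84 best=84 * → l++
[2,13] min(11,8)*11=88 best=88 * → r--
[2,12] min(11,15)*10=110 best=110 * → l++
[3,12] min(19,15)*9=135 best=135 * → r--
[3,11] min(19,16)*8=128 best=135 → r--
[3,10] min(19,11)*7=77 best=135 → r--
[3,9] min(19,1)*6=6 best=135 → r--
[3,8] min(19,3)*5=15 best=135 → r--
[3,7] min(19,12)*4=48 best=135 → r--

l=3, r=6, best area=135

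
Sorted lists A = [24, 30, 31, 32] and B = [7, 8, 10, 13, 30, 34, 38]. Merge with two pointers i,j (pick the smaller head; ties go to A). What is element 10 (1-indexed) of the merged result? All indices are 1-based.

merged[10] = 34

[i=1,j=1] A[i]=24>B[j]=7 take 7 → j++
[i=1,j=2] A[i]=24>B[j]=8 take 8 → j++
[i=1,j=3] A[i]=24>B[j]=10 take 10 → j++
[i=1,j=4] A[i]=24>B[j]=13 take 13 → j++
[i=1,j=5] A[i]=24<=B[j]=30 take 24 → i++
[i=2,j=5] A[i]=30<=B[j]=30 take 30 → i++
[i=3,j=5] A[i]=31>B[j]=30 take 30 → j++
[i=3,j=6] A[i]=31<=B[j]=34 take 31 → i++
[i=4,j=6] A[i]=32<=B[j]=34 take 32 → i++
[i=5,j=6] A done, take B[j]=34 → j++
[i=5,j=7] A done, take B[j]=38 → j++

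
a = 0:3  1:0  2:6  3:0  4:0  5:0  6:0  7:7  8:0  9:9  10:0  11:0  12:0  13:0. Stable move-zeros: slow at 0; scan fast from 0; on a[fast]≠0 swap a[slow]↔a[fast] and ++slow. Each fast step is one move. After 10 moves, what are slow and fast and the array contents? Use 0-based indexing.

slow=0 fast=0: a[fast]=3≠0 swap→a[0]=3, slow++,fast++
slow=1 fast=1: a[fast]=0, fast++
slow=1 fast=2: a[fast]=6≠0 swap→a[1]=6, slow++,fast++
slow=2 fast=3: a[fast]=0, fast++
slow=2 fast=4: a[fast]=0, fast++
slow=2 fast=5: a[fast]=0, fast++
slow=2 fast=6: a[fast]=0, fast++
slow=2 fast=7: a[fast]=7≠0 swap→a[2]=7, slow++,fast++
slow=3 fast=8: a[fast]=0, fast++
slow=3 fast=9: a[fast]=9≠0 swap→a[3]=9, slow++,fast++

slow=4, fast=10, a=[3, 6, 7, 9, 0, 0, 0, 0, 0, 0, 0, 0, 0, 0]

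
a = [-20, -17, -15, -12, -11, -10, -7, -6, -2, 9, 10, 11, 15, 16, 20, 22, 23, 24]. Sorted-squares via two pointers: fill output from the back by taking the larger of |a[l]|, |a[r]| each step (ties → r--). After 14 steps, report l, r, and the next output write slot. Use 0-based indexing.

l=0 r=17: |-20|<=|24| out[17]=576, r--
l=0 r=16: |-20|<=|23| out[16]=529, r--
l=0 r=15: |-20|<=|22| out[15]=484, r--
l=0 r=14: |-20|<=|20| out[14]=400, r--
l=0 r=13: |-20|>|16| out[13]=400, l++
l=1 r=13: |-17|>|16| out[12]=289, l++
l=2 r=13: |-15|<=|16| out[11]=256, r--
l=2 r=12: |-15|<=|15| out[10]=225, r--
l=2 r=11: |-15|>|11| out[9]=225, l++
l=3 r=11: |-12|>|11| out[8]=144, l++
l=4 r=11: |-11|<=|11| out[7]=121, r--
l=4 r=10: |-11|>|10| out[6]=121, l++
l=5 r=10: |-10|<=|10| out[5]=100, r--
l=5 r=9: |-10|>|9| out[4]=100, l++

l=6, r=9, next write slot=3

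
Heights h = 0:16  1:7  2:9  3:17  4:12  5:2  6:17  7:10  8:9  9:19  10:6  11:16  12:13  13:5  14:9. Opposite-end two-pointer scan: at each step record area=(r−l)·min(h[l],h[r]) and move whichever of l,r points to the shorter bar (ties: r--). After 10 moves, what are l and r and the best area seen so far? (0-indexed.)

[0,14] min(16,9)*14=126 best=126 * → r--
[0,13] min(16,5)*13=65 best=126 → r--
[0,12] min(16,13)*12=156 best=156 * → r--
[0,11] min(16,16)*11=176 best=176 * → r--
[0,10] min(16,6)*10=60 best=176 → r--
[0,9] min(16,19)*9=144 best=176 → l++
[1,9] min(7,19)*8=56 best=176 → l++
[2,9] min(9,19)*7=63 best=176 → l++
[3,9] min(17,19)*6=102 best=176 → l++
[4,9] min(12,19)*5=60 best=176 → l++

l=5, r=9, best area=176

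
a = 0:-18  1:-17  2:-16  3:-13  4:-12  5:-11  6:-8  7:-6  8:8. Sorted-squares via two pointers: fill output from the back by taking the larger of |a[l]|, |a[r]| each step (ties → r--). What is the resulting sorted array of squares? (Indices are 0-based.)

[0,8] |-18|>|8| out[8]=324 → l++
[1,8] |-17|>|8| out[7]=289 → l++
[2,8] |-16|>|8| out[6]=256 → l++
[3,8] |-13|>|8| out[5]=169 → l++
[4,8] |-12|>|8| out[4]=144 → l++
[5,8] |-11|>|8| out[3]=121 → l++
[6,8] |-8|<=|8| out[2]=64 → r--
[6,7] |-8|>|-6| out[1]=64 → l++
[7,7] |-6|<=|-6| out[0]=36 → r--

[36, 64, 64, 121, 144, 169, 256, 289, 324]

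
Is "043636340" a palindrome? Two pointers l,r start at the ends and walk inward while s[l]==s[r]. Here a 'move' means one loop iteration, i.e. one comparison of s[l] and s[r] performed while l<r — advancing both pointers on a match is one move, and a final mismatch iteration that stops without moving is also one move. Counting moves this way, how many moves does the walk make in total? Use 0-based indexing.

4 moves

l=0 r=8: '0'=='0', l++,r--
l=1 r=7: '4'=='4', l++,r--
l=2 r=6: '3'=='3', l++,r--
l=3 r=5: '6'=='6', l++,r--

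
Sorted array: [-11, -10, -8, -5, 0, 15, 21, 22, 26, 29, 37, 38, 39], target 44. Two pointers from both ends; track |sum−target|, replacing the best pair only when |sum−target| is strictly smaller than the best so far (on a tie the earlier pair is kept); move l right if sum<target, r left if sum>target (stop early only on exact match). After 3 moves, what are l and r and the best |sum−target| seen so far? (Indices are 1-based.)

l=1 r=13: -11+39=28 d=16 *, l++
l=2 r=13: -10+39=29 d=15 *, l++
l=3 r=13: -8+39=31 d=13 *, l++

l=4, r=13, best |Δ|=13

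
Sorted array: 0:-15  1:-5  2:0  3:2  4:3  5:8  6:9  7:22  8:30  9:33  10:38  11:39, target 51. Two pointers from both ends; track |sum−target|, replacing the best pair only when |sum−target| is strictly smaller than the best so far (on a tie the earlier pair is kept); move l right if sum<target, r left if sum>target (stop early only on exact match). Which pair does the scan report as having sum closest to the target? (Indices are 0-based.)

l=0 r=11: -15+39=24 d=27 *, l++
l=1 r=11: -5+39=34 d=17 *, l++
l=2 r=11: 0+39=39 d=12 *, l++
l=3 r=11: 2+39=41 d=10 *, l++
l=4 r=11: 3+39=42 d=9 *, l++
l=5 r=11: 8+39=47 d=4 *, l++
l=6 r=11: 9+39=48 d=3 *, l++
l=7 r=11: 22+39=61 d=10, r--
l=7 r=10: 22+38=60 d=9, r--
l=7 r=9: 22+33=55 d=4, r--
l=7 r=8: 22+30=52 d=1 *, r--

pair (22, 30) with sum 52 (|Δ|=1)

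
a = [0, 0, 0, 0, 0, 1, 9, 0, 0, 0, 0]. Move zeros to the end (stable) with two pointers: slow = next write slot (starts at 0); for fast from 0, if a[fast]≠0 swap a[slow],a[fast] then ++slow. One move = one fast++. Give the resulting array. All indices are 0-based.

[1, 9, 0, 0, 0, 0, 0, 0, 0, 0, 0]

slow=0 fast=0: a[fast]=0, fast++
slow=0 fast=1: a[fast]=0, fast++
slow=0 fast=2: a[fast]=0, fast++
slow=0 fast=3: a[fast]=0, fast++
slow=0 fast=4: a[fast]=0, fast++
slow=0 fast=5: a[fast]=1≠0 swap→a[0]=1, slow++,fast++
slow=1 fast=6: a[fast]=9≠0 swap→a[1]=9, slow++,fast++
slow=2 fast=7: a[fast]=0, fast++
slow=2 fast=8: a[fast]=0, fast++
slow=2 fast=9: a[fast]=0, fast++
slow=2 fast=10: a[fast]=0, fast++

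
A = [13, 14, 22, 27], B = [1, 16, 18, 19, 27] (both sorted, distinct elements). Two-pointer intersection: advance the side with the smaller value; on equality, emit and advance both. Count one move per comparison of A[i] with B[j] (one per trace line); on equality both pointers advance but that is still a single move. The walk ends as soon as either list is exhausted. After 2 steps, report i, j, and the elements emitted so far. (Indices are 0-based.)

i=1, j=1, emitted=[]

i=0 j=0: 13>1, j++
i=0 j=1: 13<16, i++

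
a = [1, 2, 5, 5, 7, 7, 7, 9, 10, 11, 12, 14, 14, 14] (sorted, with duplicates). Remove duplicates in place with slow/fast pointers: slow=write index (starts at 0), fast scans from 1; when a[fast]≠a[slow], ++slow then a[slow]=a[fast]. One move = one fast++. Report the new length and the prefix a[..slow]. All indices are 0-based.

length 9; prefix = [1, 2, 5, 7, 9, 10, 11, 12, 14]

slow=0 fast=1: a[fast]=2≠a[slow]=1 write a[1]=2, slow++,fast++
slow=1 fast=2: a[fast]=5≠a[slow]=2 write a[2]=5, slow++,fast++
slow=2 fast=3: a[fast]=5=a[slow] dup, fast++
slow=2 fast=4: a[fast]=7≠a[slow]=5 write a[3]=7, slow++,fast++
slow=3 fast=5: a[fast]=7=a[slow] dup, fast++
slow=3 fast=6: a[fast]=7=a[slow] dup, fast++
slow=3 fast=7: a[fast]=9≠a[slow]=7 write a[4]=9, slow++,fast++
slow=4 fast=8: a[fast]=10≠a[slow]=9 write a[5]=10, slow++,fast++
slow=5 fast=9: a[fast]=11≠a[slow]=10 write a[6]=11, slow++,fast++
slow=6 fast=10: a[fast]=12≠a[slow]=11 write a[7]=12, slow++,fast++
slow=7 fast=11: a[fast]=14≠a[slow]=12 write a[8]=14, slow++,fast++
slow=8 fast=12: a[fast]=14=a[slow] dup, fast++
slow=8 fast=13: a[fast]=14=a[slow] dup, fast++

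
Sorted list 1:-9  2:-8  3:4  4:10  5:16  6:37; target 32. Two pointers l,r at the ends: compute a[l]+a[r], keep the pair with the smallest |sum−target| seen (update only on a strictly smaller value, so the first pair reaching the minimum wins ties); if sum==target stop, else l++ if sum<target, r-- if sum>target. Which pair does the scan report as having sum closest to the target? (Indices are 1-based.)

pair (-8, 37) with sum 29 (|Δ|=3)

[1,6] -9+37=28 d=4 * → l++
[2,6] -8+37=29 d=3 * → l++
[3,6] 4+37=41 d=9 → r--
[3,5] 4+16=20 d=12 → l++
[4,5] 10+16=26 d=6 → l++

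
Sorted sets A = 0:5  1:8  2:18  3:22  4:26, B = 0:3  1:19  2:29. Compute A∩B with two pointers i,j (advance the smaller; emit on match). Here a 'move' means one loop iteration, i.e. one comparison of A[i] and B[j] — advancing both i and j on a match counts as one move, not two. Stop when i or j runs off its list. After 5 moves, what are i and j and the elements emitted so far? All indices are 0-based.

[i=0,j=0] 5>3 → j++
[i=0,j=1] 5<19 → i++
[i=1,j=1] 8<19 → i++
[i=2,j=1] 18<19 → i++
[i=3,j=1] 22>19 → j++

i=3, j=2, emitted=[]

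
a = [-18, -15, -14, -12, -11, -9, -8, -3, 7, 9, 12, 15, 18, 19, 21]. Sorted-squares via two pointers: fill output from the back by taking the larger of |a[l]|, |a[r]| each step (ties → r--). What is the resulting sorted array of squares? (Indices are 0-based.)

[9, 49, 64, 81, 81, 121, 144, 144, 196, 225, 225, 324, 324, 361, 441]

l=0 r=14: |-18|<=|21| out[14]=441, r--
l=0 r=13: |-18|<=|19| out[13]=361, r--
l=0 r=12: |-18|<=|18| out[12]=324, r--
l=0 r=11: |-18|>|15| out[11]=324, l++
l=1 r=11: |-15|<=|15| out[10]=225, r--
l=1 r=10: |-15|>|12| out[9]=225, l++
l=2 r=10: |-14|>|12| out[8]=196, l++
l=3 r=10: |-12|<=|12| out[7]=144, r--
l=3 r=9: |-12|>|9| out[6]=144, l++
l=4 r=9: |-11|>|9| out[5]=121, l++
l=5 r=9: |-9|<=|9| out[4]=81, r--
l=5 r=8: |-9|>|7| out[3]=81, l++
l=6 r=8: |-8|>|7| out[2]=64, l++
l=7 r=8: |-3|<=|7| out[1]=49, r--
l=7 r=7: |-3|<=|-3| out[0]=9, r--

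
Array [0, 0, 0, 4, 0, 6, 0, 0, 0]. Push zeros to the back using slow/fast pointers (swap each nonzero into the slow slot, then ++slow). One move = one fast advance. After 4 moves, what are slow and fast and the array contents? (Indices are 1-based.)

slow=2, fast=5, a=[4, 0, 0, 0, 0, 6, 0, 0, 0]

(s=1,f=1) a[fast]=0 → fast++
(s=1,f=2) a[fast]=0 → fast++
(s=1,f=3) a[fast]=0 → fast++
(s=1,f=4) a[fast]=4≠0 swap→a[1]=4 → slow++,fast++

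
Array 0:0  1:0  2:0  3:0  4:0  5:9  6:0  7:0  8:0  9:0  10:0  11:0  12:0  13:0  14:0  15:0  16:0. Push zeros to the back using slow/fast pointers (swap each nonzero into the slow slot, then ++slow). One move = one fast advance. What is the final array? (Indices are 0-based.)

slow=0 fast=0: a[fast]=0, fast++
slow=0 fast=1: a[fast]=0, fast++
slow=0 fast=2: a[fast]=0, fast++
slow=0 fast=3: a[fast]=0, fast++
slow=0 fast=4: a[fast]=0, fast++
slow=0 fast=5: a[fast]=9≠0 swap→a[0]=9, slow++,fast++
slow=1 fast=6: a[fast]=0, fast++
slow=1 fast=7: a[fast]=0, fast++
slow=1 fast=8: a[fast]=0, fast++
slow=1 fast=9: a[fast]=0, fast++
slow=1 fast=10: a[fast]=0, fast++
slow=1 fast=11: a[fast]=0, fast++
slow=1 fast=12: a[fast]=0, fast++
slow=1 fast=13: a[fast]=0, fast++
slow=1 fast=14: a[fast]=0, fast++
slow=1 fast=15: a[fast]=0, fast++
slow=1 fast=16: a[fast]=0, fast++

[9, 0, 0, 0, 0, 0, 0, 0, 0, 0, 0, 0, 0, 0, 0, 0, 0]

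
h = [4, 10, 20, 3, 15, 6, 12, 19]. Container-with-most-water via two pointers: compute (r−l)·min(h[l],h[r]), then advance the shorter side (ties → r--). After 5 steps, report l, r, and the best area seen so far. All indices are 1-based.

[1,8] min(4,19)*7=28 best=28 * → l++
[2,8] min(10,19)*6=60 best=60 * → l++
[3,8] min(20,19)*5=95 best=95 * → r--
[3,7] min(20,12)*4=48 best=95 → r--
[3,6] min(20,6)*3=18 best=95 → r--

l=3, r=5, best area=95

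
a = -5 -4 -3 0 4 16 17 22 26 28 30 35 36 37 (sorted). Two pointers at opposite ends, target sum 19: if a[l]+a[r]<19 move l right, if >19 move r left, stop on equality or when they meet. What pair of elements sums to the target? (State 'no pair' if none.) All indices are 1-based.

[1,14] -5+37=32 >19 → r--
[1,13] -5+36=31 >19 → r--
[1,12] -5+35=30 >19 → r--
[1,11] -5+30=25 >19 → r--
[1,10] -5+28=23 >19 → r--
[1,9] -5+26=21 >19 → r--
[1,8] -5+22=17 <19 → l++
[2,8] -4+22=18 <19 → l++
[3,8] -3+22=19 → found

(-3, 22)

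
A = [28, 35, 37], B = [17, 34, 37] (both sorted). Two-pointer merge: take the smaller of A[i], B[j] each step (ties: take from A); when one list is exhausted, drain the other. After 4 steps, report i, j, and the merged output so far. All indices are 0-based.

i=2, j=2, merged so far=[17, 28, 34, 35]

i=0 j=0: A[i]=28>B[j]=17 take 17, j++
i=0 j=1: A[i]=28<=B[j]=34 take 28, i++
i=1 j=1: A[i]=35>B[j]=34 take 34, j++
i=1 j=2: A[i]=35<=B[j]=37 take 35, i++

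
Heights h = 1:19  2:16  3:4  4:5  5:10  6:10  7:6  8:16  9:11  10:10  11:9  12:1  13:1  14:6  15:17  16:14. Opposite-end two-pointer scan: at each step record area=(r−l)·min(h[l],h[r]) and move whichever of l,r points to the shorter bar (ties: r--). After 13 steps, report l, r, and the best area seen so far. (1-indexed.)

l=1, r=3, best area=238

[1,16] min(19,14)*15=210 best=210 * → r--
[1,15] min(19,17)*14=238 best=238 * → r--
[1,14] min(19,6)*13=78 best=238 → r--
[1,13] min(19,1)*12=12 best=238 → r--
[1,12] min(19,1)*11=11 best=238 → r--
[1,11] min(19,9)*10=90 best=238 → r--
[1,10] min(19,10)*9=90 best=238 → r--
[1,9] min(19,11)*8=88 best=238 → r--
[1,8] min(19,16)*7=112 best=238 → r--
[1,7] min(19,6)*6=36 best=238 → r--
[1,6] min(19,10)*5=50 best=238 → r--
[1,5] min(19,10)*4=40 best=238 → r--
[1,4] min(19,5)*3=15 best=238 → r--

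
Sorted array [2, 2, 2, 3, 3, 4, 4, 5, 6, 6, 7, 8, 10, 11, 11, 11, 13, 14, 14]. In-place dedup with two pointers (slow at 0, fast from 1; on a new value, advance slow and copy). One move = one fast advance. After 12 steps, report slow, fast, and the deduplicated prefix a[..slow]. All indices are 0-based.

slow=0 fast=1: a[fast]=2=a[slow] dup, fast++
slow=0 fast=2: a[fast]=2=a[slow] dup, fast++
slow=0 fast=3: a[fast]=3≠a[slow]=2 write a[1]=3, slow++,fast++
slow=1 fast=4: a[fast]=3=a[slow] dup, fast++
slow=1 fast=5: a[fast]=4≠a[slow]=3 write a[2]=4, slow++,fast++
slow=2 fast=6: a[fast]=4=a[slow] dup, fast++
slow=2 fast=7: a[fast]=5≠a[slow]=4 write a[3]=5, slow++,fast++
slow=3 fast=8: a[fast]=6≠a[slow]=5 write a[4]=6, slow++,fast++
slow=4 fast=9: a[fast]=6=a[slow] dup, fast++
slow=4 fast=10: a[fast]=7≠a[slow]=6 write a[5]=7, slow++,fast++
slow=5 fast=11: a[fast]=8≠a[slow]=7 write a[6]=8, slow++,fast++
slow=6 fast=12: a[fast]=10≠a[slow]=8 write a[7]=10, slow++,fast++

slow=7, fast=13, prefix=[2, 3, 4, 5, 6, 7, 8, 10]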